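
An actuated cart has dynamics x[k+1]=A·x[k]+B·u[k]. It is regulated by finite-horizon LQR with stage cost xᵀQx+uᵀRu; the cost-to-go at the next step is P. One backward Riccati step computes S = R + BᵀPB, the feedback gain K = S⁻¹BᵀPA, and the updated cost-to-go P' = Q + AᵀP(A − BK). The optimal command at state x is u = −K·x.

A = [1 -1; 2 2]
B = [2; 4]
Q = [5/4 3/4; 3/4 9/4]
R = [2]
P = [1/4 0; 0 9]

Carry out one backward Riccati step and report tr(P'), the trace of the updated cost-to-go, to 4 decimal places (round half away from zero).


5.4660

BᵀP = [0.5000 36.0000]
S = R + BᵀPB = [2] + [145.0000] = [147.0000]
BᵀPA = [72.5000 71.5000]
K = S⁻¹·BᵀPA = [0.4932 0.4864]
A−BK = [0.0136 -1.9728; 0.0272 0.0544]
AᵀP(A−BK) = [0.4932 0.4864; 0.4864 1.4728]
P' = Q + AᵀP(A−BK) = [1.7432 1.2364; 1.2364 3.7228]
tr(P') = 5.4660


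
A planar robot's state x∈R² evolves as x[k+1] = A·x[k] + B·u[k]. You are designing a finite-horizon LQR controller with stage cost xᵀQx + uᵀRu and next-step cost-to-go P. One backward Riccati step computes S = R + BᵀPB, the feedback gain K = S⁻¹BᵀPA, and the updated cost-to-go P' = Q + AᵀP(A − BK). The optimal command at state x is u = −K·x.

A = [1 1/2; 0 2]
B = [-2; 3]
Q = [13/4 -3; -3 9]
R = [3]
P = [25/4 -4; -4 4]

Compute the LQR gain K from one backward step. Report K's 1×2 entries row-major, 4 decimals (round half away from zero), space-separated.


BᵀP = [-24.5000 20.0000]
S = R + BᵀPB = [3] + [109.0000] = [112.0000]
BᵀPA = [-24.5000 27.7500]
K = S⁻¹·BᵀPA = [-0.2188 0.2478]
A−BK = [0.5625 0.9955; 0.6563 1.2567]
AᵀP(A−BK) = [0.8906 1.1953; 1.1953 2.6869]
P' = Q + AᵀP(A−BK) = [4.1406 -1.8047; -1.8047 11.6869]
tr(P') = 15.8276

-0.2188 0.2478


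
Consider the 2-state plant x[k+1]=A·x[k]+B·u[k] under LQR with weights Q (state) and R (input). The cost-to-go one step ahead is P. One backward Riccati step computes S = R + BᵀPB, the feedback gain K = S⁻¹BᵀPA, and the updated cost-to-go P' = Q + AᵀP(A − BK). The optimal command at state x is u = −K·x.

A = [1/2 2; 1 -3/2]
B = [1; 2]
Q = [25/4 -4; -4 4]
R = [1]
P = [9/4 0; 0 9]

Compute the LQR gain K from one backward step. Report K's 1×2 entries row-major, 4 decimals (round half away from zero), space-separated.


BᵀP = [2.2500 18.0000]
S = R + BᵀPB = [1] + [38.2500] = [39.2500]
BᵀPA = [19.1250 -22.5000]
K = S⁻¹·BᵀPA = [0.4873 -0.5732]
A−BK = [0.0127 2.5732; 0.0255 -0.3535]
AᵀP(A−BK) = [0.2436 -0.2866; -0.2866 16.3519]
P' = Q + AᵀP(A−BK) = [6.4936 -4.2866; -4.2866 20.3519]
tr(P') = 26.8455

0.4873 -0.5732


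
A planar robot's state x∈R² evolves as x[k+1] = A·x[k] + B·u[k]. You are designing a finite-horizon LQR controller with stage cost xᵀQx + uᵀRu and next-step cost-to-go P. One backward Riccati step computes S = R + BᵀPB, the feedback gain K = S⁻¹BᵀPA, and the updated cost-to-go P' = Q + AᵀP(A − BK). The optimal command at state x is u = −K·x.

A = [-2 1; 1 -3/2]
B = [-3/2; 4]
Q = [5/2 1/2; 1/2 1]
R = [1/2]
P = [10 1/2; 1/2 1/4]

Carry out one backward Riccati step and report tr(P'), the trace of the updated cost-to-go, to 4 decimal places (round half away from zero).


BᵀP = [-13.0000 0.2500]
S = R + BᵀPB = [1/2] + [20.5000] = [21.0000]
BᵀPA = [26.2500 -13.3750]
K = S⁻¹·BᵀPA = [1.2500 -0.6369]
A−BK = [-0.1250 0.0446; -4.0000 1.0476]
AᵀP(A−BK) = [5.4375 -1.6563; -1.6563 0.5439]
P' = Q + AᵀP(A−BK) = [7.9375 -1.1563; -1.1563 1.5439]
tr(P') = 9.4814

9.4814


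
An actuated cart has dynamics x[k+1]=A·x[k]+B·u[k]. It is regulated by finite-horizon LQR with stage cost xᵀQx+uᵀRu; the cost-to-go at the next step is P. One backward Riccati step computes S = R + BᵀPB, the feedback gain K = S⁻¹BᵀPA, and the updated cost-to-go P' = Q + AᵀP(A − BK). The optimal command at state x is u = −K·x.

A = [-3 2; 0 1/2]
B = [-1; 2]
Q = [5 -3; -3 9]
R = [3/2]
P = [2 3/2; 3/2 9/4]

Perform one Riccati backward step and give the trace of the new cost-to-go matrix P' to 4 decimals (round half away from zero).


40.2933

BᵀP = [1.0000 3.0000]
S = R + BᵀPB = [3/2] + [5.0000] = [6.5000]
BᵀPA = [-3.0000 3.5000]
K = S⁻¹·BᵀPA = [-0.4615 0.5385]
A−BK = [-3.4615 2.5385; 0.9231 -0.5769]
AᵀP(A−BK) = [16.6154 -12.6346; -12.6346 9.6779]
P' = Q + AᵀP(A−BK) = [21.6154 -15.6346; -15.6346 18.6779]
tr(P') = 40.2933


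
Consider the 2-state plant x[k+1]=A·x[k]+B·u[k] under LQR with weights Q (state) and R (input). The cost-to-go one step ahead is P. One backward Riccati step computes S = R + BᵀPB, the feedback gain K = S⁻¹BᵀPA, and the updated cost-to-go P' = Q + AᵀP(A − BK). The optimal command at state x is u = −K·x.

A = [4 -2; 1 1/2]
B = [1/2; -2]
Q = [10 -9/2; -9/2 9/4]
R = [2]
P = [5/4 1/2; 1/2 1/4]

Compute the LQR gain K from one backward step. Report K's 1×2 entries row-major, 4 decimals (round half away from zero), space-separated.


BᵀP = [-0.3750 -0.2500]
S = R + BᵀPB = [2] + [0.3125] = [2.3125]
BᵀPA = [-1.7500 0.6250]
K = S⁻¹·BᵀPA = [-0.7568 0.2703]
A−BK = [4.3784 -2.1351; -0.5135 1.0405]
AᵀP(A−BK) = [22.9257 -9.4020; -9.4020 3.8936]
P' = Q + AᵀP(A−BK) = [32.9257 -13.9020; -13.9020 6.1436]
tr(P') = 39.0693

-0.7568 0.2703


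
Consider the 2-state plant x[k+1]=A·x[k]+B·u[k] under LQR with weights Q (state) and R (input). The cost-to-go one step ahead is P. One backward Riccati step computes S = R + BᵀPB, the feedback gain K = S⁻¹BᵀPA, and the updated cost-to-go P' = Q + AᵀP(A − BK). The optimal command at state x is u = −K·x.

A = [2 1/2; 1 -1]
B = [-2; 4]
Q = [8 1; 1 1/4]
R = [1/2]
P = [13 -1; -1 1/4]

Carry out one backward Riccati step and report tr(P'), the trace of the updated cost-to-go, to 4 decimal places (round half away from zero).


11.7172

BᵀP = [-30.0000 3.0000]
S = R + BᵀPB = [1/2] + [72.0000] = [72.5000]
BᵀPA = [-57.0000 -18.0000]
K = S⁻¹·BᵀPA = [-0.7862 -0.2483]
A−BK = [0.4276 0.0034; 4.1448 -0.0069]
AᵀP(A−BK) = [3.4362 0.0983; 0.0983 0.0310]
P' = Q + AᵀP(A−BK) = [11.4362 1.0983; 1.0983 0.2810]
tr(P') = 11.7172


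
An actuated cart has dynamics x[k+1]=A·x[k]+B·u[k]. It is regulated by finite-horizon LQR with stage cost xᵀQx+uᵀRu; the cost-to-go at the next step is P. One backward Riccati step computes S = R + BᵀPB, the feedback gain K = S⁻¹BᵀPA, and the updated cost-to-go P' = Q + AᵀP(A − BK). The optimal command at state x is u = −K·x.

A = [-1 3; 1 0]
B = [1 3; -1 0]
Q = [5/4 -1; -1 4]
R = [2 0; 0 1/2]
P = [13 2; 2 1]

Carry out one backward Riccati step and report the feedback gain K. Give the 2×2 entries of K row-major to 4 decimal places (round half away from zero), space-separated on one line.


BᵀP = [11.0000 1.0000; 39.0000 6.0000]
S = R + BᵀPB = [2 0; 0 1/2] + [10.0000 33.0000; 33.0000 117.0000] = [12.0000 33.0000; 33.0000 117.5000]
BᵀPA = [-10.0000 33.0000; -33.0000 117.0000]
K = S⁻¹·BᵀPA = [-0.2679 0.0514; -0.2056 0.9813]
A−BK = [-0.1153 0.0047; 0.7321 0.0514]
AᵀP(A−BK) = [0.5358 -0.1028; -0.1028 0.4907]
P' = Q + AᵀP(A−BK) = [1.7858 -1.1028; -1.1028 4.4907]
tr(P') = 6.2765

-0.2679 0.0514 -0.2056 0.9813


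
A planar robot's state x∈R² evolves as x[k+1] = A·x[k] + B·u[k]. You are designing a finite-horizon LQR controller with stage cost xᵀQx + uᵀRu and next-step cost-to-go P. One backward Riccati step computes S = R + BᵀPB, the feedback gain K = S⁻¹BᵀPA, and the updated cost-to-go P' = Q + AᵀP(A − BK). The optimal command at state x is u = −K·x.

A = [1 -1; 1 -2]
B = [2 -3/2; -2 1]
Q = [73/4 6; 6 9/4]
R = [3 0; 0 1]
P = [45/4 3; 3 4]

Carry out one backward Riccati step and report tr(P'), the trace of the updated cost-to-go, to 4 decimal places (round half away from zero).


BᵀP = [16.5000 -2.0000; -13.8750 -0.5000]
S = R + BᵀPB = [3 0; 0 1] + [37.0000 -26.7500; -26.7500 20.3125] = [40.0000 -26.7500; -26.7500 21.3125]
BᵀPA = [14.5000 -12.5000; -14.3750 14.8750]
K = S⁻¹·BᵀPA = [-0.5513 0.9603; -1.3665 1.9032]
A−BK = [0.0529 -0.0657; 1.2638 -1.9827]
AᵀP(A−BK) = [9.6011 -14.8152; -14.8152 22.9429]
P' = Q + AᵀP(A−BK) = [27.8511 -8.8152; -8.8152 25.1929]
tr(P') = 53.0440

53.0440


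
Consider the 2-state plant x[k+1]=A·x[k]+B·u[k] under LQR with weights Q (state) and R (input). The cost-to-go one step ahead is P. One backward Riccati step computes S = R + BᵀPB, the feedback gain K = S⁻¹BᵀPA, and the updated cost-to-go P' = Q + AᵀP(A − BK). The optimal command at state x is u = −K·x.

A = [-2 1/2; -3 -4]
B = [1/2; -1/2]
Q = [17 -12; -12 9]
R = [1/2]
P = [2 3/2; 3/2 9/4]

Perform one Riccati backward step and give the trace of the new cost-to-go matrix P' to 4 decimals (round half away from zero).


99.0192

BᵀP = [0.2500 -0.3750]
S = R + BᵀPB = [1/2] + [0.3125] = [0.8125]
BᵀPA = [0.6250 1.6250]
K = S⁻¹·BᵀPA = [0.7692 2.0000]
A−BK = [-2.3846 -0.5000; -2.6154 -3.0000]
AᵀP(A−BK) = [45.7692 33.5000; 33.5000 27.2500]
P' = Q + AᵀP(A−BK) = [62.7692 21.5000; 21.5000 36.2500]
tr(P') = 99.0192


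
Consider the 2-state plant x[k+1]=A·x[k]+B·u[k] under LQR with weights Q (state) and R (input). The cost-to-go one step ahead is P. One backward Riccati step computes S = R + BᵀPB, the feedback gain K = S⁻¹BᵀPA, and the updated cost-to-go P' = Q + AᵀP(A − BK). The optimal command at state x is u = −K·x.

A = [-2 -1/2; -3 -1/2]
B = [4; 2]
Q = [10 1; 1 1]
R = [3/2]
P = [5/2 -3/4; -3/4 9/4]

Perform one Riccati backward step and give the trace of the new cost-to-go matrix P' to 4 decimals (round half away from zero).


20.4067

BᵀP = [8.5000 1.5000]
S = R + BᵀPB = [3/2] + [37.0000] = [38.5000]
BᵀPA = [-21.5000 -5.0000]
K = S⁻¹·BᵀPA = [-0.5584 -0.1299]
A−BK = [0.2338 0.0195; -1.8831 -0.2403]
AᵀP(A−BK) = [9.2435 1.2078; 1.2078 0.1631]
P' = Q + AᵀP(A−BK) = [19.2435 2.2078; 2.2078 1.1631]
tr(P') = 20.4067


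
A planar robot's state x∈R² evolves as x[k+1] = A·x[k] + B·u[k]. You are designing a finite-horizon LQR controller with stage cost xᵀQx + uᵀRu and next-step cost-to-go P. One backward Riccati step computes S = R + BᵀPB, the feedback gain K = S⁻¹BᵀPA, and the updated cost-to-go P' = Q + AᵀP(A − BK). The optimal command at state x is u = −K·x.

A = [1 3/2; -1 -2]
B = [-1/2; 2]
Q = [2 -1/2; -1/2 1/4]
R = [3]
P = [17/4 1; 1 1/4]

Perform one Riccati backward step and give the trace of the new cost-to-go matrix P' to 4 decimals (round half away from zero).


BᵀP = [-0.1250 0.0000]
S = R + BᵀPB = [3] + [0.0625] = [3.0625]
BᵀPA = [-0.1250 -0.1875]
K = S⁻¹·BᵀPA = [-0.0408 -0.0612]
A−BK = [0.9796 1.4694; -0.9184 -1.8776]
AᵀP(A−BK) = [2.4949 3.3673; 3.3673 4.5510]
P' = Q + AᵀP(A−BK) = [4.4949 2.8673; 2.8673 4.8010]
tr(P') = 9.2959

9.2959


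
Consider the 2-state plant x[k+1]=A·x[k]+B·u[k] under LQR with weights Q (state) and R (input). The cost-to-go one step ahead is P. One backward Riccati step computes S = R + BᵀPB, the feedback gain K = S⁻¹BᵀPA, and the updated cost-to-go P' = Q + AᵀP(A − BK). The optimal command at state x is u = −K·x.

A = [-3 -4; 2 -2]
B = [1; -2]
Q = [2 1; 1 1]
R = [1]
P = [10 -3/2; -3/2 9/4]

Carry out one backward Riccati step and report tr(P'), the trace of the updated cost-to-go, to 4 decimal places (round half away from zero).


BᵀP = [13.0000 -6.0000]
S = R + BᵀPB = [1] + [25.0000] = [26.0000]
BᵀPA = [-51.0000 -40.0000]
K = S⁻¹·BᵀPA = [-1.9615 -1.5385]
A−BK = [-1.0385 -2.4615; -1.9231 -5.0769]
AᵀP(A−BK) = [16.9615 35.5385; 35.5385 83.4615]
P' = Q + AᵀP(A−BK) = [18.9615 36.5385; 36.5385 84.4615]
tr(P') = 103.4231

103.4231


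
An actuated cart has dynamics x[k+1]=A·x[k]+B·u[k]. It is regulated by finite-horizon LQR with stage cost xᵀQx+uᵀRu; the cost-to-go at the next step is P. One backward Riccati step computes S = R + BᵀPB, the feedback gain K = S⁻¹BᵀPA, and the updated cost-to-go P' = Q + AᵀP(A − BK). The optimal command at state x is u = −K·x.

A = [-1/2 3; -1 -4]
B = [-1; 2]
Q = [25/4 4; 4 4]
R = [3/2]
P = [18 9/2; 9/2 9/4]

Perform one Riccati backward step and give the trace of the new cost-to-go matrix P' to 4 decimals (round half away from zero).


BᵀP = [-9.0000 0.0000]
S = R + BᵀPB = [3/2] + [9.0000] = [10.5000]
BᵀPA = [4.5000 -27.0000]
K = S⁻¹·BᵀPA = [0.4286 -2.5714]
A−BK = [-0.0714 0.4286; -1.8571 1.1429]
AᵀP(A−BK) = [9.3214 -10.9286; -10.9286 20.5714]
P' = Q + AᵀP(A−BK) = [15.5714 -6.9286; -6.9286 24.5714]
tr(P') = 40.1429

40.1429


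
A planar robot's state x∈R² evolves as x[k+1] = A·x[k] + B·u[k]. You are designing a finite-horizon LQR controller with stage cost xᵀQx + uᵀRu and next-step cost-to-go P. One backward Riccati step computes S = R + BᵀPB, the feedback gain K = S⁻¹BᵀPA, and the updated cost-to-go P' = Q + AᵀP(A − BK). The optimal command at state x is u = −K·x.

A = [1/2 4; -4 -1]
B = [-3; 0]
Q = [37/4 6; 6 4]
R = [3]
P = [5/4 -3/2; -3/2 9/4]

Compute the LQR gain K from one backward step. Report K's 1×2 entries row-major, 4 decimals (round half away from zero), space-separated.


BᵀP = [-3.7500 4.5000]
S = R + BᵀPB = [3] + [11.2500] = [14.2500]
BᵀPA = [-19.8750 -19.5000]
K = S⁻¹·BᵀPA = [-1.3947 -1.3684]
A−BK = [-3.6842 -0.1053; -4.0000 -1.0000]
AᵀP(A−BK) = [14.5921 9.0526; 9.0526 7.5658]
P' = Q + AᵀP(A−BK) = [23.8421 15.0526; 15.0526 11.5658]
tr(P') = 35.4079

-1.3947 -1.3684


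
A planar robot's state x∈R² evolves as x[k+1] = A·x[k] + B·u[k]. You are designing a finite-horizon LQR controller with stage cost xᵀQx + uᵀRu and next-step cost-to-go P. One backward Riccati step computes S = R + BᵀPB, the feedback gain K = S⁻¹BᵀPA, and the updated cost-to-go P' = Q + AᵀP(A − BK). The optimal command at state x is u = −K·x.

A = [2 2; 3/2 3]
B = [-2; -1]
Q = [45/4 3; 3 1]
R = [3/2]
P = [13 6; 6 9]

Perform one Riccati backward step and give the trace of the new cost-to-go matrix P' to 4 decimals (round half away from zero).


BᵀP = [-32.0000 -21.0000]
S = R + BᵀPB = [3/2] + [85.0000] = [86.5000]
BᵀPA = [-95.5000 -127.0000]
K = S⁻¹·BᵀPA = [-1.1040 -1.4682]
A−BK = [-0.2081 -0.9364; 0.3960 1.5318]
AᵀP(A−BK) = [2.8136 6.2861; 6.2861 18.5376]
P' = Q + AᵀP(A−BK) = [14.0636 9.2861; 9.2861 19.5376]
tr(P') = 33.6012

33.6012


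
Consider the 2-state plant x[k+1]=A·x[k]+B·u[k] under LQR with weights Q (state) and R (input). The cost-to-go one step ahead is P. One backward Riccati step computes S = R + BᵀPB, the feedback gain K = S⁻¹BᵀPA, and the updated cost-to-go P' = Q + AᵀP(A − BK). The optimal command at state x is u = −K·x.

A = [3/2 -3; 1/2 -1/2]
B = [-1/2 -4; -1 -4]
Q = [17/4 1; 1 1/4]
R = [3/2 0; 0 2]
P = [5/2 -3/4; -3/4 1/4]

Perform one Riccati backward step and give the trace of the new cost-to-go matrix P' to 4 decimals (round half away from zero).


BᵀP = [-0.5000 0.1250; -7.0000 2.0000]
S = R + BᵀPB = [3/2 0; 0 2] + [0.1250 1.5000; 1.5000 20.0000] = [1.6250 1.5000; 1.5000 22.0000]
BᵀPA = [-0.6875 1.4375; -9.5000 20.0000]
K = S⁻¹·BᵀPA = [-0.0261 0.0485; -0.4300 0.9058]
A−BK = [-0.2332 0.6474; -1.2463 3.1716]
AᵀP(A−BK) = [0.4592 -0.9867; -0.9867 2.1271]
P' = Q + AᵀP(A−BK) = [4.7092 0.0133; 0.0133 2.3771]
tr(P') = 7.0863

7.0863


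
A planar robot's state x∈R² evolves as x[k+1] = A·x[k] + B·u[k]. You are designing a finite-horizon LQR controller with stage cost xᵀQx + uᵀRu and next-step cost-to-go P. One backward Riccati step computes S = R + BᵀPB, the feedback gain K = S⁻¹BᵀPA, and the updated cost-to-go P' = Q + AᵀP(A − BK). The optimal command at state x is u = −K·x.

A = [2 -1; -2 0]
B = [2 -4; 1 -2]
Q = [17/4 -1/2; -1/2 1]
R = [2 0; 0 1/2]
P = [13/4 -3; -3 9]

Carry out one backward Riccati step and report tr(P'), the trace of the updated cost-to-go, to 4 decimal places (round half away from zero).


80.1904

BᵀP = [3.5000 3.0000; -7.0000 -6.0000]
S = R + BᵀPB = [2 0; 0 1/2] + [10.0000 -20.0000; -20.0000 40.0000] = [12.0000 -20.0000; -20.0000 40.5000]
BᵀPA = [1.0000 -3.5000; -2.0000 7.0000]
K = S⁻¹·BᵀPA = [0.0058 -0.0203; -0.0465 0.1628]
A−BK = [1.8023 -0.3081; -2.0988 0.3459]
AᵀP(A−BK) = [72.9012 -12.1541; -12.1541 2.0392]
P' = Q + AᵀP(A−BK) = [77.1512 -12.6541; -12.6541 3.0392]
tr(P') = 80.1904


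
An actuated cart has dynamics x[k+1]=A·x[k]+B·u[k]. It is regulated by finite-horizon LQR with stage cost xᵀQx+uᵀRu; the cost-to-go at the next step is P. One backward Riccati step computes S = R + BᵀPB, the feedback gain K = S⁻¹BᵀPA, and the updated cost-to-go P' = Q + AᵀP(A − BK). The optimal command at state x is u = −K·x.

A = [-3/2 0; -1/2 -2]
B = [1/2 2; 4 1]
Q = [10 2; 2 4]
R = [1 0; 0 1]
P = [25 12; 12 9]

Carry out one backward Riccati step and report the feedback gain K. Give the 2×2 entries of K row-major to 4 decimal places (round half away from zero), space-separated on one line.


BᵀP = [60.5000 42.0000; 62.0000 33.0000]
S = R + BᵀPB = [1 0; 0 1] + [198.2500 163.0000; 163.0000 157.0000] = [199.2500 163.0000; 163.0000 158.0000]
BᵀPA = [-111.7500 -84.0000; -109.5000 -66.0000]
K = S⁻¹·BᵀPA = [0.0391 -0.5118; -0.7334 0.1102]
A−BK = [-0.0528 0.0354; 0.0770 -0.0632]
AᵀP(A−BK) = [0.5648 -0.1186; -0.1186 0.2876]
P' = Q + AᵀP(A−BK) = [10.5648 1.8814; 1.8814 4.2876]
tr(P') = 14.8525

0.0391 -0.5118 -0.7334 0.1102


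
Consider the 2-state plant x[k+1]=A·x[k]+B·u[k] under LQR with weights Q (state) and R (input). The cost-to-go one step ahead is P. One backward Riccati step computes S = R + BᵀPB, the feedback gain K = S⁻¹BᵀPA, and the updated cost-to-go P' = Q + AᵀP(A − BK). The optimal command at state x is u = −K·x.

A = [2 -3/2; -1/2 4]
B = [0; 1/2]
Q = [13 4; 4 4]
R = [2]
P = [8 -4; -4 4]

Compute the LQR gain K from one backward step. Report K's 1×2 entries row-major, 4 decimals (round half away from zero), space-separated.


-1.6667 3.6667

BᵀP = [-2.0000 2.0000]
S = R + BᵀPB = [2] + [1.0000] = [3.0000]
BᵀPA = [-5.0000 11.0000]
K = S⁻¹·BᵀPA = [-1.6667 3.6667]
A−BK = [2.0000 -1.5000; 0.3333 2.1667]
AᵀP(A−BK) = [32.6667 -48.6667; -48.6667 89.6667]
P' = Q + AᵀP(A−BK) = [45.6667 -44.6667; -44.6667 93.6667]
tr(P') = 139.3333


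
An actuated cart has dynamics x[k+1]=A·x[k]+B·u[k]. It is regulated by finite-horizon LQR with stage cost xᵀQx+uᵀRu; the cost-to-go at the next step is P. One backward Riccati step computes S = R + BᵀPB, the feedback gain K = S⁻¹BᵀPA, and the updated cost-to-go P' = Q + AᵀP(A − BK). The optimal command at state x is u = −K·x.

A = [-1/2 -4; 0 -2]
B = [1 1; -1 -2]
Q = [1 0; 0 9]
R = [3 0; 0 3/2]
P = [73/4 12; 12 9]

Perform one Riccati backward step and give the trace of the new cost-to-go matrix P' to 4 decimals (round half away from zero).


208.3953

BᵀP = [6.2500 3.0000; -5.7500 -6.0000]
S = R + BᵀPB = [3 0; 0 3/2] + [3.2500 0.2500; 0.2500 6.2500] = [6.2500 0.2500; 0.2500 7.7500]
BᵀPA = [-3.1250 -31.0000; 2.8750 35.0000]
K = S⁻¹·BᵀPA = [-0.5155 -5.1473; 0.3876 4.6822]
A−BK = [-0.3721 -3.5349; 0.2597 2.2171]
AᵀP(A−BK) = [1.8372 18.9535; 18.9535 196.5581]
P' = Q + AᵀP(A−BK) = [2.8372 18.9535; 18.9535 205.5581]
tr(P') = 208.3953


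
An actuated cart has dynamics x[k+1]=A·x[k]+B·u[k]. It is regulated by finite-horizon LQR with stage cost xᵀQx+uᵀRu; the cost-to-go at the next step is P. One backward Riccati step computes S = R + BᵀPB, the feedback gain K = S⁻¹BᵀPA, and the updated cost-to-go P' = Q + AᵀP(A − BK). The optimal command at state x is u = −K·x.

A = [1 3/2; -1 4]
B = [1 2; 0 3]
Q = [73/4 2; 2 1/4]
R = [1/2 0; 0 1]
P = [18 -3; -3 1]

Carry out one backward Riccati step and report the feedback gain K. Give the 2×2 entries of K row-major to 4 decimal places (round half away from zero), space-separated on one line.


1.2787 -0.6516 -0.0984 1.0020

BᵀP = [18.0000 -3.0000; 27.0000 -3.0000]
S = R + BᵀPB = [1/2 0; 0 1] + [18.0000 27.0000; 27.0000 45.0000] = [18.5000 27.0000; 27.0000 46.0000]
BᵀPA = [21.0000 15.0000; 30.0000 28.5000]
K = S⁻¹·BᵀPA = [1.2787 -0.6516; -0.0984 1.0020]
A−BK = [-0.0820 0.1475; -0.7049 0.9939]
AᵀP(A−BK) = [1.0984 -0.8770; -0.8770 1.7162]
P' = Q + AᵀP(A−BK) = [19.3484 1.1230; 1.1230 1.9662]
tr(P') = 21.3145


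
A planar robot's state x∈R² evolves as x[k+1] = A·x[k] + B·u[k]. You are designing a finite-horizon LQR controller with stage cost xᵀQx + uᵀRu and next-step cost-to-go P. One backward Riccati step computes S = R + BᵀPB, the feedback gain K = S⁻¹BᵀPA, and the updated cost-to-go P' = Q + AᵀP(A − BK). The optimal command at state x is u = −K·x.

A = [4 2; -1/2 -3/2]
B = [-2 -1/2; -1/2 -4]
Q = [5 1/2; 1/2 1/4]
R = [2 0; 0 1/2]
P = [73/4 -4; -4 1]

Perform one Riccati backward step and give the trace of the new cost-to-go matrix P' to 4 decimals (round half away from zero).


BᵀP = [-34.5000 7.5000; 6.8750 -2.0000]
S = R + BᵀPB = [2 0; 0 1/2] + [65.2500 -12.7500; -12.7500 4.5625] = [67.2500 -12.7500; -12.7500 5.0625]
BᵀPA = [-141.7500 -80.2500; 28.5000 16.7500]
K = S⁻¹·BᵀPA = [-1.9913 -1.0833; 0.6145 0.5804]
A−BK = [0.3246 0.1237; 0.9623 0.2800]
AᵀP(A−BK) = [8.4696 4.6551; 4.6551 2.5959]
P' = Q + AᵀP(A−BK) = [13.4696 5.1551; 5.1551 2.8459]
tr(P') = 16.3154

16.3154


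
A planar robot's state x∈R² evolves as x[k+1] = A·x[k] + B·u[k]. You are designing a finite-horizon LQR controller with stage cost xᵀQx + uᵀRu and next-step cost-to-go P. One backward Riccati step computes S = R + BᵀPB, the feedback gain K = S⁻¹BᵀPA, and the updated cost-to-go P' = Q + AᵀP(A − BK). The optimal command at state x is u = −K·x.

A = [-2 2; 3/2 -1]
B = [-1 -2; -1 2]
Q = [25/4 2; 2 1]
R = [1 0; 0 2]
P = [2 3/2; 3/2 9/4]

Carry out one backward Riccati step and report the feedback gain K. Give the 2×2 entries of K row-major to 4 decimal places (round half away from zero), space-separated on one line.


0.2043 -0.4261 0.6217 -0.5304

BᵀP = [-3.5000 -3.7500; -1.0000 1.5000]
S = R + BᵀPB = [1 0; 0 2] + [7.2500 -0.5000; -0.5000 5.0000] = [8.2500 -0.5000; -0.5000 7.0000]
BᵀPA = [1.3750 -3.2500; 4.2500 -3.5000]
K = S⁻¹·BᵀPA = [0.2043 -0.4261; 0.6217 -0.5304]
A−BK = [-0.5522 0.5130; 0.4609 -0.3652]
AᵀP(A−BK) = [1.1391 -1.0348; -1.0348 1.0087]
P' = Q + AᵀP(A−BK) = [7.3891 0.9652; 0.9652 2.0087]
tr(P') = 9.3978


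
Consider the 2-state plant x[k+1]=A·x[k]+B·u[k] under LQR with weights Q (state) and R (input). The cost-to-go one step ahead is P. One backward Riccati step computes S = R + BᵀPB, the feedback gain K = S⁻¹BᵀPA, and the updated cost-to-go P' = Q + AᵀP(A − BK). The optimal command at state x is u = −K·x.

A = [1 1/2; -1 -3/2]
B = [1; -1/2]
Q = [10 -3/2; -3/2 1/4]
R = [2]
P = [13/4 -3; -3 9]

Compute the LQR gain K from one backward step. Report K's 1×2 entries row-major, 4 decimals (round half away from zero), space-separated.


BᵀP = [4.7500 -7.5000]
S = R + BᵀPB = [2] + [8.5000] = [10.5000]
BᵀPA = [12.2500 13.6250]
K = S⁻¹·BᵀPA = [1.1667 1.2976]
A−BK = [-0.1667 -0.7976; -0.4167 -0.8512]
AᵀP(A−BK) = [3.9583 5.2292; 5.2292 7.8824]
P' = Q + AᵀP(A−BK) = [13.9583 3.7292; 3.7292 8.1324]
tr(P') = 22.0908

1.1667 1.2976


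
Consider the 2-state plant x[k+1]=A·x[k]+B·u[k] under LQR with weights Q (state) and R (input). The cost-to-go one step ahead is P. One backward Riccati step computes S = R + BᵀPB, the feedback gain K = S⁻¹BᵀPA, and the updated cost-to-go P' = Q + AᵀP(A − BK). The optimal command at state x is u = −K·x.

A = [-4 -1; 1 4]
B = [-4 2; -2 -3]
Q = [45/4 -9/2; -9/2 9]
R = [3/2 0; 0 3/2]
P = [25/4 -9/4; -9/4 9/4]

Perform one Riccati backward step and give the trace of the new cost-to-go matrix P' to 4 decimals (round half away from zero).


BᵀP = [-20.5000 4.5000; 19.2500 -11.2500]
S = R + BᵀPB = [3/2 0; 0 3/2] + [73.0000 -54.5000; -54.5000 72.2500] = [74.5000 -54.5000; -54.5000 73.7500]
BᵀPA = [86.5000 38.5000; -88.2500 -64.2500]
K = S⁻¹·BᵀPA = [0.6219 -0.2624; -0.7370 -1.0651]
A−BK = [-0.0383 0.0807; 0.0327 0.2800]
AᵀP(A−BK) = [1.4122 0.9522; 0.9522 1.9203]
P' = Q + AᵀP(A−BK) = [12.6622 -3.5478; -3.5478 10.9203]
tr(P') = 23.5825

23.5825


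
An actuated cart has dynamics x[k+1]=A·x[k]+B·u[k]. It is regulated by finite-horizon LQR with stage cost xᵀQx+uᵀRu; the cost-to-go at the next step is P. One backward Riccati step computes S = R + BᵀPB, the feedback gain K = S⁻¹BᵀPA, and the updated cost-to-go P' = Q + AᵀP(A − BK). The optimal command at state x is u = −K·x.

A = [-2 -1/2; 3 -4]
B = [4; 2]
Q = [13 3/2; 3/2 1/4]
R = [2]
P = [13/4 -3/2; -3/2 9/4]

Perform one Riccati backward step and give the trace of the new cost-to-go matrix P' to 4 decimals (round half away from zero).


79.8958

BᵀP = [10.0000 -1.5000]
S = R + BᵀPB = [2] + [37.0000] = [39.0000]
BᵀPA = [-24.5000 1.0000]
K = S⁻¹·BᵀPA = [-0.6282 0.0256]
A−BK = [0.5128 -0.6026; 4.2564 -4.0513]
AᵀP(A−BK) = [35.8590 -32.8718; -32.8718 30.7869]
P' = Q + AᵀP(A−BK) = [48.8590 -31.3718; -31.3718 31.0369]
tr(P') = 79.8958


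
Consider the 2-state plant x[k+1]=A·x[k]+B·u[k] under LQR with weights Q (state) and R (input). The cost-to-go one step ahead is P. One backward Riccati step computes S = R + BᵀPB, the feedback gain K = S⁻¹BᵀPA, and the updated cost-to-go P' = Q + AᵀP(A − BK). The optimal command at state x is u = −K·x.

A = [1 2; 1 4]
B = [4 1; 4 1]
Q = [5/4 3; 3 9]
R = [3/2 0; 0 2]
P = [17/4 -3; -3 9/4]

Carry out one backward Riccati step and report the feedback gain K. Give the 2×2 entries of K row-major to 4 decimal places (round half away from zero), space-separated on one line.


0.2025 -0.2025 0.0380 -0.0380

BᵀP = [5.0000 -3.0000; 1.2500 -0.7500]
S = R + BᵀPB = [3/2 0; 0 2] + [8.0000 2.0000; 2.0000 0.5000] = [9.5000 2.0000; 2.0000 2.5000]
BᵀPA = [2.0000 -2.0000; 0.5000 -0.5000]
K = S⁻¹·BᵀPA = [0.2025 -0.2025; 0.0380 -0.0380]
A−BK = [0.1519 2.8481; 0.1519 4.8481]
AᵀP(A−BK) = [0.0759 -0.0759; -0.0759 4.5759]
P' = Q + AᵀP(A−BK) = [1.3259 2.9241; 2.9241 13.5759]
tr(P') = 14.9019


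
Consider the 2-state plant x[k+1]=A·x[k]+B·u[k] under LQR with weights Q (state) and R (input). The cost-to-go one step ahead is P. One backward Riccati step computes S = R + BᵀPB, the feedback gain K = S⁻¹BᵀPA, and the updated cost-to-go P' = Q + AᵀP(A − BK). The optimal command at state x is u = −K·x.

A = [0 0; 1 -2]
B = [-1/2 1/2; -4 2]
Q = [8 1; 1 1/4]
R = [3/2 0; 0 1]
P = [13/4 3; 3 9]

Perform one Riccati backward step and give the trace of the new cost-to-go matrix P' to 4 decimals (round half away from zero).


8.7887

BᵀP = [-13.6250 -37.5000; 7.6250 19.5000]
S = R + BᵀPB = [3/2 0; 0 1] + [156.8125 -81.8125; -81.8125 42.8125] = [158.3125 -81.8125; -81.8125 43.8125]
BᵀPA = [-37.5000 75.0000; 19.5000 -39.0000]
K = S⁻¹·BᵀPA = [-0.1962 0.3923; 0.0788 -0.1575]
A−BK = [-0.1375 0.2749; 0.0578 -0.1156]
AᵀP(A−BK) = [0.1077 -0.2155; -0.2155 0.4309]
P' = Q + AᵀP(A−BK) = [8.1077 0.7845; 0.7845 0.6809]
tr(P') = 8.7887


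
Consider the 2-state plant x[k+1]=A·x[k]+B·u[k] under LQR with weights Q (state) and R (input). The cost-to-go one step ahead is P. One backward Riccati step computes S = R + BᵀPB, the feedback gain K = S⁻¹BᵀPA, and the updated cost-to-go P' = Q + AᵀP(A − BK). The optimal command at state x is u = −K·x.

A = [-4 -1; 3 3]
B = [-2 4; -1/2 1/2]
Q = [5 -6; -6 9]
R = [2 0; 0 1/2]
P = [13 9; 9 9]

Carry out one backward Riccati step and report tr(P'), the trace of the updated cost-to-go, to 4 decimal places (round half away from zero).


62.4199

BᵀP = [-30.5000 -22.5000; 56.5000 40.5000]
S = R + BᵀPB = [2 0; 0 1/2] + [72.2500 -133.2500; -133.2500 246.2500] = [74.2500 -133.2500; -133.2500 246.7500]
BᵀPA = [54.5000 -37.0000; -104.5000 65.0000]
K = S⁻¹·BᵀPA = [-0.8429 -0.8283; -0.8787 -0.1839]
A−BK = [-2.1710 -1.9211; 3.0179 2.6778]
AᵀP(A−BK) = [27.1151 23.9275; 23.9275 21.3048]
P' = Q + AᵀP(A−BK) = [32.1151 17.9275; 17.9275 30.3048]
tr(P') = 62.4199


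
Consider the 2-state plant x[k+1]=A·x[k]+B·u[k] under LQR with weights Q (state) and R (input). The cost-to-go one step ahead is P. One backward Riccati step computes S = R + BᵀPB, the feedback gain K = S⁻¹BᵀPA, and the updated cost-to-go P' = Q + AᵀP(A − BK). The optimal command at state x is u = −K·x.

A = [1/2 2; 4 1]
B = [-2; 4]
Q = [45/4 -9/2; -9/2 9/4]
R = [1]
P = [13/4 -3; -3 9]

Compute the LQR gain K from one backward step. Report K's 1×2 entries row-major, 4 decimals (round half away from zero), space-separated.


0.7706 0.0243

BᵀP = [-18.5000 42.0000]
S = R + BᵀPB = [1] + [205.0000] = [206.0000]
BᵀPA = [158.7500 5.0000]
K = S⁻¹·BᵀPA = [0.7706 0.0243]
A−BK = [2.0413 2.0485; 0.9175 0.9029]
AᵀP(A−BK) = [10.4748 9.8968; 9.8968 9.8786]
P' = Q + AᵀP(A−BK) = [21.7248 5.3968; 5.3968 12.1286]
tr(P') = 33.8535


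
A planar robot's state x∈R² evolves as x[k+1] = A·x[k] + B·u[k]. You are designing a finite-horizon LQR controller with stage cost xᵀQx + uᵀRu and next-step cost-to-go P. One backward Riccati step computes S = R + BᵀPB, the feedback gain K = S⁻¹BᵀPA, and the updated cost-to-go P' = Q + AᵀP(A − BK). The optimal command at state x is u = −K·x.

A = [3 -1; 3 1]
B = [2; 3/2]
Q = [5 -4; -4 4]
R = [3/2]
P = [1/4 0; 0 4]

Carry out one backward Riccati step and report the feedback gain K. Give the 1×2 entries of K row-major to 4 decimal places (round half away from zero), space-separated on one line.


1.6957 0.4783

BᵀP = [0.5000 6.0000]
S = R + BᵀPB = [3/2] + [10.0000] = [11.5000]
BᵀPA = [19.5000 5.5000]
K = S⁻¹·BᵀPA = [1.6957 0.4783]
A−BK = [-0.3913 -1.9565; 0.4565 0.2826]
AᵀP(A−BK) = [5.1848 1.9239; 1.9239 1.6196]
P' = Q + AᵀP(A−BK) = [10.1848 -2.0761; -2.0761 5.6196]
tr(P') = 15.8043


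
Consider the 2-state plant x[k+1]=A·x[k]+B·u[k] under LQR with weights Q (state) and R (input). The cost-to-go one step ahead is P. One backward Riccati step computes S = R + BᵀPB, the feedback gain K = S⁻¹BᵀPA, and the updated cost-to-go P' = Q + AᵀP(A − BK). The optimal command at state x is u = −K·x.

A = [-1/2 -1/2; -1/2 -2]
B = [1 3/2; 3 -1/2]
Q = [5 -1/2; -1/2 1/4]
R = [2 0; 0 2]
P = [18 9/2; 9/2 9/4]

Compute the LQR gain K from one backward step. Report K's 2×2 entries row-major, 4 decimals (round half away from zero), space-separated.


BᵀP = [31.5000 11.2500; 24.7500 5.6250]
S = R + BᵀPB = [2 0; 0 2] + [65.2500 41.6250; 41.6250 34.3125] = [67.2500 41.6250; 41.6250 36.3125]
BᵀPA = [-21.3750 -38.2500; -15.1875 -23.6250]
K = S⁻¹·BᵀPA = [-0.2030 -0.5717; -0.1856 0.0048]
A−BK = [-0.0187 0.0646; 0.0162 -0.2825]
AᵀP(A−BK) = [0.1554 0.2268; 0.2268 0.7442]
P' = Q + AᵀP(A−BK) = [5.1554 -0.2732; -0.2732 0.9942]
tr(P') = 6.1496

-0.2030 -0.5717 -0.1856 0.0048


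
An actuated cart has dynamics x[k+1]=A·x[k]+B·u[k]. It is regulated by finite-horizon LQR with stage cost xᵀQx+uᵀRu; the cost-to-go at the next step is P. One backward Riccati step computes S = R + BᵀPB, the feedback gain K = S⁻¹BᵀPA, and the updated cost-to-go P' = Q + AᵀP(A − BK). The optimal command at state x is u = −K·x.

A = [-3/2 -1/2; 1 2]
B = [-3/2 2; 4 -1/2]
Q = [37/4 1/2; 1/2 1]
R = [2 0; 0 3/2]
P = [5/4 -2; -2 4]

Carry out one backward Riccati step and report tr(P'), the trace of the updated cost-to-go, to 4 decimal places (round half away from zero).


11.0173

BᵀP = [-9.8750 19.0000; 3.5000 -6.0000]
S = R + BᵀPB = [2 0; 0 3/2] + [90.8125 -29.2500; -29.2500 10.0000] = [92.8125 -29.2500; -29.2500 11.5000]
BᵀPA = [33.8125 42.9375; -11.2500 -13.7500]
K = S⁻¹·BᵀPA = [0.2823 0.4325; -0.2603 -0.0956]
A−BK = [-0.5560 0.3400; -0.2593 0.2222]
AᵀP(A−BK) = [0.3397 0.2382; 0.2382 0.4276]
P' = Q + AᵀP(A−BK) = [9.5897 0.7382; 0.7382 1.4276]
tr(P') = 11.0173


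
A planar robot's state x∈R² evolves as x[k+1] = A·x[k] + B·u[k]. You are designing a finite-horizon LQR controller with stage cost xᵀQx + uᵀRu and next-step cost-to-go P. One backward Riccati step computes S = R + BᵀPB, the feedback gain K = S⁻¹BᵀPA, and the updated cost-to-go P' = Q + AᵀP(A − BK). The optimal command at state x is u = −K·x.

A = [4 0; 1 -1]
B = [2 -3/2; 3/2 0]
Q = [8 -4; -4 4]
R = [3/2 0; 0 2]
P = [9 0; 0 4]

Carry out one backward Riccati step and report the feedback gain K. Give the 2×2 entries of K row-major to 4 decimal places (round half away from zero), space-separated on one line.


0.9080 -0.4368 -1.3252 -0.5301

BᵀP = [18.0000 6.0000; -13.5000 0.0000]
S = R + BᵀPB = [3/2 0; 0 2] + [45.0000 -27.0000; -27.0000 20.2500] = [46.5000 -27.0000; -27.0000 22.2500]
BᵀPA = [78.0000 -6.0000; -54.0000 0.0000]
K = S⁻¹·BᵀPA = [0.9080 -0.4368; -1.3252 -0.5301]
A−BK = [0.1963 0.0785; -0.3620 -0.3448]
AᵀP(A−BK) = [5.6196 1.4479; 1.4479 1.3791]
P' = Q + AᵀP(A−BK) = [13.6196 -2.5521; -2.5521 5.3791]
tr(P') = 18.9988


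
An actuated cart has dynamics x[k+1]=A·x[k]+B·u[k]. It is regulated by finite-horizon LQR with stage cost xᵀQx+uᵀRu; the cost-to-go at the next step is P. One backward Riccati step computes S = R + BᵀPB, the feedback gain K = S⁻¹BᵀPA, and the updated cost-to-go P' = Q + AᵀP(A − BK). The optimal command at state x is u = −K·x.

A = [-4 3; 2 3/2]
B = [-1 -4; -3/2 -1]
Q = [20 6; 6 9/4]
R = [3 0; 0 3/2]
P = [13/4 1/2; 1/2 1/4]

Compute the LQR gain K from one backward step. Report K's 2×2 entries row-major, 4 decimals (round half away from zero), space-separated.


BᵀP = [-4.0000 -0.8750; -13.5000 -2.2500]
S = R + BᵀPB = [3 0; 0 3/2] + [5.3125 16.8750; 16.8750 56.2500] = [8.3125 16.8750; 16.8750 57.7500]
BᵀPA = [14.2500 -13.3125; 49.5000 -43.8750]
K = S⁻¹·BᵀPA = [-0.0634 -0.1455; 0.8757 -0.7172]
A−BK = [-0.5607 -0.0144; 2.7806 0.5646]
AᵀP(A−BK) = [2.5578 -0.6740; -0.6740 0.9073]
P' = Q + AᵀP(A−BK) = [22.5578 5.3260; 5.3260 3.1573]
tr(P') = 25.7152

-0.0634 -0.1455 0.8757 -0.7172


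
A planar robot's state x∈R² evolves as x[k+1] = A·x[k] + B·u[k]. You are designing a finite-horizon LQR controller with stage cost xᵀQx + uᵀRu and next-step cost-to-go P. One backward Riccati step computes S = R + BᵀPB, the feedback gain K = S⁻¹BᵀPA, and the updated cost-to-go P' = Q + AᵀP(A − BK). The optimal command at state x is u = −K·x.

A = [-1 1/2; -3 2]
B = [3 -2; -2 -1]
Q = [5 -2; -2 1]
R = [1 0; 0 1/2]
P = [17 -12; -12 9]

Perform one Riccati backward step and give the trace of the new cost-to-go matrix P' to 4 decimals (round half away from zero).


BᵀP = [75.0000 -54.0000; -22.0000 15.0000]
S = R + BᵀPB = [1 0; 0 1/2] + [333.0000 -96.0000; -96.0000 29.0000] = [334.0000 -96.0000; -96.0000 29.5000]
BᵀPA = [87.0000 -70.5000; -23.0000 19.0000]
K = S⁻¹·BᵀPA = [0.5628 -0.4015; 1.0518 -0.6625]
A−BK = [-0.5848 0.3795; -0.8226 0.5345]
AᵀP(A−BK) = [1.2284 -0.8073; -0.8073 0.5320]
P' = Q + AᵀP(A−BK) = [6.2284 -2.8073; -2.8073 1.5320]
tr(P') = 7.7604

7.7604


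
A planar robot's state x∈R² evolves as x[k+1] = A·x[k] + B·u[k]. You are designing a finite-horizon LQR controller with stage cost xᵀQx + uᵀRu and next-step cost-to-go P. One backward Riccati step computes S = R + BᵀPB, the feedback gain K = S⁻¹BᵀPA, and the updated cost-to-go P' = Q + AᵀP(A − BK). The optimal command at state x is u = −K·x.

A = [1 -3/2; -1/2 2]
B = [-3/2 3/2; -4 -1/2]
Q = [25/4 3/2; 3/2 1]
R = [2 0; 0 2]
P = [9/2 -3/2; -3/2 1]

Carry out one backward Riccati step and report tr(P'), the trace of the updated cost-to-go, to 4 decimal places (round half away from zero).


BᵀP = [-0.7500 -1.7500; 7.5000 -2.7500]
S = R + BᵀPB = [2 0; 0 2] + [8.1250 -0.2500; -0.2500 12.6250] = [10.1250 -0.2500; -0.2500 14.6250]
BᵀPA = [0.1250 -2.3750; 8.8750 -16.7500]
K = S⁻¹·BᵀPA = [0.0273 -0.2630; 0.6073 -1.1498]
A−BK = [0.1301 -0.1697; -0.0870 0.3733]
AᵀP(A−BK) = [0.8568 -1.6377; -1.6377 3.2414]
P' = Q + AᵀP(A−BK) = [7.1068 -0.1377; -0.1377 4.2414]
tr(P') = 11.3482

11.3482


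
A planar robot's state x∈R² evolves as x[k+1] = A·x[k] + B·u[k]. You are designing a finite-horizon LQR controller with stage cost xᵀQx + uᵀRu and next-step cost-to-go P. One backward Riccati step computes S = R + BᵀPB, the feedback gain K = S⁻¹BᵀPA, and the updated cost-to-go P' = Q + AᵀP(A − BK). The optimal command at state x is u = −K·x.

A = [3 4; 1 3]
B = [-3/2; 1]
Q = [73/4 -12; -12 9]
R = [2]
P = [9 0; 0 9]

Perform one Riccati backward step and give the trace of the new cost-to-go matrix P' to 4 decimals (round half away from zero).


287.1700

BᵀP = [-13.5000 9.0000]
S = R + BᵀPB = [2] + [29.2500] = [31.2500]
BᵀPA = [-31.5000 -27.0000]
K = S⁻¹·BᵀPA = [-1.0080 -0.8640]
A−BK = [1.4880 2.7040; 2.0080 3.8640]
AᵀP(A−BK) = [58.2480 107.7840; 107.7840 201.6720]
P' = Q + AᵀP(A−BK) = [76.4980 95.7840; 95.7840 210.6720]
tr(P') = 287.1700


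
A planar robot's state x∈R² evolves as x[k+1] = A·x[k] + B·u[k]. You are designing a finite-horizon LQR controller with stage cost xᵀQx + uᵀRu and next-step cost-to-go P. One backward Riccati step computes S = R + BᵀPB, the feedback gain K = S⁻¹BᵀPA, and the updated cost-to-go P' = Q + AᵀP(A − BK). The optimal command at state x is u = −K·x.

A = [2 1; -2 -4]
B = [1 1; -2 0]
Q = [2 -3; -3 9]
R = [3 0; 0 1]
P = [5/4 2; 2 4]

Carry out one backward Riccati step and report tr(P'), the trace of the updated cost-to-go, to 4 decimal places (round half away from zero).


22.5375

BᵀP = [-2.7500 -6.0000; 1.2500 2.0000]
S = R + BᵀPB = [3 0; 0 1] + [9.2500 -2.7500; -2.7500 1.2500] = [12.2500 -2.7500; -2.7500 2.2500]
BᵀPA = [6.5000 21.2500; -1.5000 -6.7500]
K = S⁻¹·BᵀPA = [0.5250 1.4625; -0.0250 -1.2125]
A−BK = [1.5000 0.7500; -0.9500 -1.0750]
AᵀP(A−BK) = [1.5500 3.1750; 3.1750 9.9875]
P' = Q + AᵀP(A−BK) = [3.5500 0.1750; 0.1750 18.9875]
tr(P') = 22.5375


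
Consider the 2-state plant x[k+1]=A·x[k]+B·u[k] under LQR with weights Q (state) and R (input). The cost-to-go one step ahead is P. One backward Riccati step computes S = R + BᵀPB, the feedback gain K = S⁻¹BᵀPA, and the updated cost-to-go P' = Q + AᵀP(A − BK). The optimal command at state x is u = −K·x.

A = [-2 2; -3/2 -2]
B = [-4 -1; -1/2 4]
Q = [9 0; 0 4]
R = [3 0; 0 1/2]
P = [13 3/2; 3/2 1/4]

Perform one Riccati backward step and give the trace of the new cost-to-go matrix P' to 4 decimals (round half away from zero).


14.4796

BᵀP = [-52.7500 -6.1250; -7.0000 -0.5000]
S = R + BᵀPB = [3 0; 0 1/2] + [214.0625 28.2500; 28.2500 5.0000] = [217.0625 28.2500; 28.2500 5.5000]
BᵀPA = [114.6875 -93.2500; 14.7500 -13.0000]
K = S⁻¹·BᵀPA = [0.5409 -0.3679; -0.0966 -0.4737]
A−BK = [0.0671 0.0545; -0.8430 -0.2890]
AᵀP(A−BK) = [0.9490 -0.5638; -0.5638 0.5306]
P' = Q + AᵀP(A−BK) = [9.9490 -0.5638; -0.5638 4.5306]
tr(P') = 14.4796


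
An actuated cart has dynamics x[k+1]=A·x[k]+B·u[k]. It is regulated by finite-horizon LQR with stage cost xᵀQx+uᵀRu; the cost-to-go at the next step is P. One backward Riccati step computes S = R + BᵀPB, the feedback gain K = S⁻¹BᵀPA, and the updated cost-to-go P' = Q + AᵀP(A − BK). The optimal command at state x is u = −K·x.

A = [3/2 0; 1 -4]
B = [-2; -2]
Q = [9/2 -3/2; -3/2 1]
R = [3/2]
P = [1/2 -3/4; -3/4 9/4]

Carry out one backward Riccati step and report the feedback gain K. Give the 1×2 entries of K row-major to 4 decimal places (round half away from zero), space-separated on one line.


BᵀP = [0.5000 -3.0000]
S = R + BᵀPB = [3/2] + [5.0000] = [6.5000]
BᵀPA = [-2.2500 12.0000]
K = S⁻¹·BᵀPA = [-0.3462 1.8462]
A−BK = [0.8077 3.6923; 0.3077 -0.3077]
AᵀP(A−BK) = [0.3462 -0.3462; -0.3462 13.8462]
P' = Q + AᵀP(A−BK) = [4.8462 -1.8462; -1.8462 14.8462]
tr(P') = 19.6923

-0.3462 1.8462


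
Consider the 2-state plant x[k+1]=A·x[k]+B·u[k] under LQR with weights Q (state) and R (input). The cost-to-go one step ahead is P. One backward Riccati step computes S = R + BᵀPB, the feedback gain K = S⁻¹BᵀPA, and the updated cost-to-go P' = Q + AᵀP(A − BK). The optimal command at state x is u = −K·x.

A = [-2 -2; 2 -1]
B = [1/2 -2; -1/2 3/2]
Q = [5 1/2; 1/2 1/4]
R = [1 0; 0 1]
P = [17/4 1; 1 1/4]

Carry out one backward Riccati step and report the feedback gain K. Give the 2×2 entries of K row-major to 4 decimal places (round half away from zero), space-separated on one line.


BᵀP = [1.6250 0.3750; -7.0000 -1.6250]
S = R + BᵀPB = [1 0; 0 1] + [0.6250 -2.6875; -2.6875 11.5625] = [1.6250 -2.6875; -2.6875 12.5625]
BᵀPA = [-2.5000 -3.6250; 10.7500 15.6250]
K = S⁻¹·BᵀPA = [-0.1907 -0.2689; 0.8149 1.1863]
A−BK = [-0.2748 0.5070; 0.6823 -2.9138]
AᵀP(A−BK) = [0.7628 1.0755; 1.0755 1.7400]
P' = Q + AᵀP(A−BK) = [5.7628 1.5755; 1.5755 1.9900]
tr(P') = 7.7528

-0.1907 -0.2689 0.8149 1.1863
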